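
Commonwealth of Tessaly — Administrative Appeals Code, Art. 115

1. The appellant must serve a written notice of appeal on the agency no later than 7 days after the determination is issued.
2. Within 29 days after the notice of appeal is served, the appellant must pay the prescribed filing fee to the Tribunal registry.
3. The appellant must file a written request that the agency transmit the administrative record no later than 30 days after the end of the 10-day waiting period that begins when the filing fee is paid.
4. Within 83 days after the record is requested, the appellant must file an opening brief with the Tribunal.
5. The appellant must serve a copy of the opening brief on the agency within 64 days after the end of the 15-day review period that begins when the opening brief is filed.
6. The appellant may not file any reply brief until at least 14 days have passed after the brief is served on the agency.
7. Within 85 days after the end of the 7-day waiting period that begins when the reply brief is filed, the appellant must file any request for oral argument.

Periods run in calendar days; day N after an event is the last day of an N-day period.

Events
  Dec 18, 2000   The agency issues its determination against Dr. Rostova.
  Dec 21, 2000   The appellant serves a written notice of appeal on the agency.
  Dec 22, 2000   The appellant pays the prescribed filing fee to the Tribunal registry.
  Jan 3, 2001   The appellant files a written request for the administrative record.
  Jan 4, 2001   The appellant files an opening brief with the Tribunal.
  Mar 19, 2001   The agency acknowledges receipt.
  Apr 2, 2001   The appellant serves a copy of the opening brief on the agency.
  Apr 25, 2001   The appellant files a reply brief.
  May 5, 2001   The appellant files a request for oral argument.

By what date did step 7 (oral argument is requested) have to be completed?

Jul 26, 2001

The reply brief is filed on Apr 25, 2001; the 7-day waiting period therefore ends May 2, 2001, and step 7 runs from that date. 85 days after May 2, 2001 is Jul 26, 2001.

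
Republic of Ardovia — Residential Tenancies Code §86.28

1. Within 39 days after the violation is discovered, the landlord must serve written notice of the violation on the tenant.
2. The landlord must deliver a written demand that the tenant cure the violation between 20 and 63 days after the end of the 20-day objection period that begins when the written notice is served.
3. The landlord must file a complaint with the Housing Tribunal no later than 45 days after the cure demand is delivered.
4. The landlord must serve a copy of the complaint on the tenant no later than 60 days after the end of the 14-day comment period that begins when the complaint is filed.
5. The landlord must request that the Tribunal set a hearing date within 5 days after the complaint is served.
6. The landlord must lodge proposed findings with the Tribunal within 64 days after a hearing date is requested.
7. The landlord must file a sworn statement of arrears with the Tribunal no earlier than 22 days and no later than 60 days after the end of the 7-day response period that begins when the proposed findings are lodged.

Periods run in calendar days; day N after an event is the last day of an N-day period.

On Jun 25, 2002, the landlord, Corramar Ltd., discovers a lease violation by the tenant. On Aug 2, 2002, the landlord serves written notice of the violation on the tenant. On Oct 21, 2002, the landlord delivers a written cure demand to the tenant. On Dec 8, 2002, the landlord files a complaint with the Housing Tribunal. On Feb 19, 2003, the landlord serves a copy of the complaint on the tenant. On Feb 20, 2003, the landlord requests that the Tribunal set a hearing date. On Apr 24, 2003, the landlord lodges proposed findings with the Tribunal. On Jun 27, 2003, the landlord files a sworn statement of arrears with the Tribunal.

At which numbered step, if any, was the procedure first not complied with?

Step 1: 39 days after Jun 25, 2002 (when the violation is discovered) is Aug 3, 2002; Aug 2, 2002 is within that limit.
Step 2: the window is 20–63 days after Aug 22, 2002 (end of the 20-day objection period, which began when the written notice is served on Aug 2, 2002), so Sep 11, 2002 through Oct 24, 2002; Oct 21, 2002 falls inside that range.
Step 3: 45 days after Oct 21, 2002 (when the cure demand is delivered) is Dec 5, 2002; done Dec 8, 2002 — 3 days late.

Step 3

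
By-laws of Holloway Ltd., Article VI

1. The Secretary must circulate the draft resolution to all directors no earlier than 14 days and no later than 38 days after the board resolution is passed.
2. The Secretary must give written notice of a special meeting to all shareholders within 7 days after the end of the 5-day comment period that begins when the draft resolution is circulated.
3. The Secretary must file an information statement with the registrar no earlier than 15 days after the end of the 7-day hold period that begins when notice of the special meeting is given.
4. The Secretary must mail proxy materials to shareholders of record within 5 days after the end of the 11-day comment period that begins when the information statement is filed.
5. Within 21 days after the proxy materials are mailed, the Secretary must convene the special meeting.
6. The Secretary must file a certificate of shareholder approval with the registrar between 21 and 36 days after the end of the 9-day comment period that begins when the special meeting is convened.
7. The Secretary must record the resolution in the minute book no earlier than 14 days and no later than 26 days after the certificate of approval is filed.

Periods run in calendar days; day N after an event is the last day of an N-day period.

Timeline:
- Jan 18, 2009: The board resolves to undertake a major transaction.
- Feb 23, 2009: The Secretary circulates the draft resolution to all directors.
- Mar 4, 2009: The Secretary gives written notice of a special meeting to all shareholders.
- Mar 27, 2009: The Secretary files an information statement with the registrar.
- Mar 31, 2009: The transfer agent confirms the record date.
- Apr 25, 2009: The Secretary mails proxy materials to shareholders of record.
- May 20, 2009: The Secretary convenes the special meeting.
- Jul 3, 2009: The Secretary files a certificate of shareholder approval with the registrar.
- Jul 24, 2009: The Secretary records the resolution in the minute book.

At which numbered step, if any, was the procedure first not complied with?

(1) the permitted window runs from Jan 18, 2009 + 14 = Feb 1, 2009 to Jan 18, 2009 + 38 = Feb 25, 2009; done Feb 23, 2009 — within the window.
(2) due by Feb 28, 2009 + 7 days = Mar 7, 2009; Mar 4, 2009 is within that limit.
(3) permitted from Mar 11, 2009 + 15 days = Mar 26, 2009 onward; done Mar 27, 2009, after the minimum wait.
(4) due by Apr 7, 2009 + 5 days = Apr 12, 2009; not done until Apr 25, 2009, 13 days after the deadline.

Step 4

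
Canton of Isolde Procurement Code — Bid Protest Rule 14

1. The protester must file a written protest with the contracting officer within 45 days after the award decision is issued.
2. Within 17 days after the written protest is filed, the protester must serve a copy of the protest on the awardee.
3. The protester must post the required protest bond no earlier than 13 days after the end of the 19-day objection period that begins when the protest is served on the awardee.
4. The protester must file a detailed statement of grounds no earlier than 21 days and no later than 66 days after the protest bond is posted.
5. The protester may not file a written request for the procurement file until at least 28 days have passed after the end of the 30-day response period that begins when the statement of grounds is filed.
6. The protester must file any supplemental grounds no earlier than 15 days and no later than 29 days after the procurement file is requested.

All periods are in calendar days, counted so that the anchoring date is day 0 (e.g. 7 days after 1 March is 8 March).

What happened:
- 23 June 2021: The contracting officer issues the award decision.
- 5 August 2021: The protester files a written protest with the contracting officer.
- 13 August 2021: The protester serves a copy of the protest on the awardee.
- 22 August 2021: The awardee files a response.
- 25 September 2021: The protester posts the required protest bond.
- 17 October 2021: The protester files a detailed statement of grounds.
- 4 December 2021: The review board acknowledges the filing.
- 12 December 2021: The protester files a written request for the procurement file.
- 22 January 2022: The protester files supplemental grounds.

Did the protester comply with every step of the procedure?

No

Step 1: 45 days after 23 June 2021 (when the award decision is issued) is 7 August 2021; done 5 August 2021 — timely.
Step 2: 17 days after 5 August 2021 (when the written protest is filed) is 22 August 2021; 13 August 2021 is within that limit.
Step 3: the earliest permitted date is 13 days after 1 September 2021 (end of the 19-day objection period, which began when the protest is served on the awardee on 13 August 2021), i.e. 14 September 2021; done 25 September 2021 — permitted.
Step 4: the window is 21–66 days after 25 September 2021 (when the protest bond is posted), so 16 October 2021 through 30 November 2021; 17 October 2021 falls inside that range.
Step 5: the earliest permitted date is 28 days after 16 November 2021 (end of the 30-day response period, which began when the statement of grounds is filed on 17 October 2021), i.e. 14 December 2021; acted on 12 December 2021, 2 days prematurely.
No need to go further; step 5 was not satisfied.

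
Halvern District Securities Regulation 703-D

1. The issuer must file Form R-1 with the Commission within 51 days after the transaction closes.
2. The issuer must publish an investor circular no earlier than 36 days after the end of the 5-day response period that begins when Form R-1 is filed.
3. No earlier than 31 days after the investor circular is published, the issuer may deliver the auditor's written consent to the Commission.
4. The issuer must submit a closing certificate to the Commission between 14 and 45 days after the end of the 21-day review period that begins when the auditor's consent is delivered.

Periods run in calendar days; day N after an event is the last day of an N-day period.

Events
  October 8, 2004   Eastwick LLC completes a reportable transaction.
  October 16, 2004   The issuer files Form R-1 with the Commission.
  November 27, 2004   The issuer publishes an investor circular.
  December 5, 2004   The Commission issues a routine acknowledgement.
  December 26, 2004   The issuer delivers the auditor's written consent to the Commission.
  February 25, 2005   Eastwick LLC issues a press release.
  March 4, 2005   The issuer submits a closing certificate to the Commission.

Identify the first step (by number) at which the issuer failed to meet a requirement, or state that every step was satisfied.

Step 3

Step 1 — counting 51 days from October 8, 2004 (when the transaction closes) gives a deadline of November 28, 2004; completed October 16, 2004, before the deadline.
Step 2 — must wait 36 days from October 21, 2004 (end of the 5-day response period, which began when Form R-1 is filed on October 16, 2004), so not before November 26, 2004; done November 27, 2004 — permitted.
Step 3 — must wait 31 days from November 27, 2004 (when the investor circular is published), so not before December 28, 2004; December 26, 2004 is 2 days before the earliest permitted date.
The analysis stops there.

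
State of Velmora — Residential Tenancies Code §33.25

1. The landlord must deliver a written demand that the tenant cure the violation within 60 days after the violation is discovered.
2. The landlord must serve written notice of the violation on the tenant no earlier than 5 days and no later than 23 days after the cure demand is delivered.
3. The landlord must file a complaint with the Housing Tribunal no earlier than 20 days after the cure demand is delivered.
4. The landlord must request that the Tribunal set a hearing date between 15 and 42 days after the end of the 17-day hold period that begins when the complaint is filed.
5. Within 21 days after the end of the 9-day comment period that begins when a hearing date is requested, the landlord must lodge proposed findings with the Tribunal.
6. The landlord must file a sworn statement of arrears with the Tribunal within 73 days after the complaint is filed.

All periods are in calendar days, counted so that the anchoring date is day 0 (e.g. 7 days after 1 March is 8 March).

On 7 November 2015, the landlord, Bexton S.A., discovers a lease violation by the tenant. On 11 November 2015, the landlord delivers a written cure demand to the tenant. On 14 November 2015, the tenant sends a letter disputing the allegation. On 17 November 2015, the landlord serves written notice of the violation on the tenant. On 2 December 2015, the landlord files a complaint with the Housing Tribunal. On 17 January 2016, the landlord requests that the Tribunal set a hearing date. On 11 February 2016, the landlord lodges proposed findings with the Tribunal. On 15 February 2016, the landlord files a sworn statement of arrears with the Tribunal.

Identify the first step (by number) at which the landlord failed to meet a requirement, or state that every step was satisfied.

Step 6

Step 1 — counting 60 days from 7 November 2015 (when the violation is discovered) gives a deadline of 6 January 2016; done 11 November 2015 — timely.
Step 2 — 5 and 23 days from 11 November 2015 (when the cure demand is delivered) are 16 November 2015 and 4 December 2015 respectively; 17 November 2015 falls inside that range.
Step 3 — must wait 20 days from 11 November 2015 (when the cure demand is delivered), so not before 1 December 2015; done 2 December 2015, after the minimum wait.
Step 4 — 15 and 42 days from 19 December 2015 (end of the 17-day hold period, which began when the complaint is filed on 2 December 2015) are 3 January 2016 and 30 January 2016 respectively; done 17 January 2016, which is between those dates.
Step 5 — counting 21 days from 26 January 2016 (end of the 9-day comment period, which began when a hearing date is requested on 17 January 2016) gives a deadline of 16 February 2016; completed 11 February 2016, before the deadline.
Step 6 — counting 73 days from 2 December 2015 (when the complaint is filed) gives a deadline of 13 February 2016; not done until 15 February 2016, 2 days after the deadline.
Later steps need not be reached.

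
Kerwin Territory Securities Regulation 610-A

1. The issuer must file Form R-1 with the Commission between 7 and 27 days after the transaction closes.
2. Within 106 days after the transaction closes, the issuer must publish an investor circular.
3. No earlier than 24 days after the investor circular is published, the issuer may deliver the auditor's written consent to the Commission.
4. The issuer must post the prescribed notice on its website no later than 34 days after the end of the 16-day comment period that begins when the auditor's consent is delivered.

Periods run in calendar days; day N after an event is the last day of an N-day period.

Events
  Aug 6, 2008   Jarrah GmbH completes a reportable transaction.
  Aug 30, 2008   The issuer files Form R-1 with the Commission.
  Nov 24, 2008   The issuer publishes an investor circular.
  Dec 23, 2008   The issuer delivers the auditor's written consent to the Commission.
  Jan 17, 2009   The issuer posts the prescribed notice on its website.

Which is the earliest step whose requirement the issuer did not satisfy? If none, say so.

Step 2

(1) the permitted window runs from Aug 6, 2008 + 7 = Aug 13, 2008 to Aug 6, 2008 + 27 = Sep 2, 2008; done Aug 30, 2008 — within the window.
(2) due by Aug 6, 2008 + 106 days = Nov 20, 2008; not done until Nov 24, 2008, 4 days after the deadline.
That is the first point of non-compliance.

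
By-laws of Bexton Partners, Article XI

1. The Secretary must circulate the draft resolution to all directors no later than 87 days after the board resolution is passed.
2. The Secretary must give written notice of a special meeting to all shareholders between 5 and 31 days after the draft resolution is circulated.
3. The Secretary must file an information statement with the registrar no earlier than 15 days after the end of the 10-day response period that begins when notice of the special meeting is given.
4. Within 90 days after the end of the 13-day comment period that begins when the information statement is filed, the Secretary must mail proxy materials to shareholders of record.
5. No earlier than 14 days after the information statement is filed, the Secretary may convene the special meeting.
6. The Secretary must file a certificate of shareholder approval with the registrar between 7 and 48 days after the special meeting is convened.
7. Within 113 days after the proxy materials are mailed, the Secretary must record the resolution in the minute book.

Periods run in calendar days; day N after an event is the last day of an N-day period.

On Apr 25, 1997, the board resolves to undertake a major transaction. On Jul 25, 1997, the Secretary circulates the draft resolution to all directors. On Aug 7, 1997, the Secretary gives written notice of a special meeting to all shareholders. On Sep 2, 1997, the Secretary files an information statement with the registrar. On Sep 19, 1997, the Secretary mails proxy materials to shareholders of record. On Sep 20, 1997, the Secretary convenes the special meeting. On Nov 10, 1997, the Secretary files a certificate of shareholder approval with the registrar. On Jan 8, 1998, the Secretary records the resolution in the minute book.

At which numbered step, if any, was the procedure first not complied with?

Step 1: 87 days after Apr 25, 1997 (when the board resolution is passed) is Jul 21, 1997; Jul 25, 1997 misses that deadline by 4 days.

Step 1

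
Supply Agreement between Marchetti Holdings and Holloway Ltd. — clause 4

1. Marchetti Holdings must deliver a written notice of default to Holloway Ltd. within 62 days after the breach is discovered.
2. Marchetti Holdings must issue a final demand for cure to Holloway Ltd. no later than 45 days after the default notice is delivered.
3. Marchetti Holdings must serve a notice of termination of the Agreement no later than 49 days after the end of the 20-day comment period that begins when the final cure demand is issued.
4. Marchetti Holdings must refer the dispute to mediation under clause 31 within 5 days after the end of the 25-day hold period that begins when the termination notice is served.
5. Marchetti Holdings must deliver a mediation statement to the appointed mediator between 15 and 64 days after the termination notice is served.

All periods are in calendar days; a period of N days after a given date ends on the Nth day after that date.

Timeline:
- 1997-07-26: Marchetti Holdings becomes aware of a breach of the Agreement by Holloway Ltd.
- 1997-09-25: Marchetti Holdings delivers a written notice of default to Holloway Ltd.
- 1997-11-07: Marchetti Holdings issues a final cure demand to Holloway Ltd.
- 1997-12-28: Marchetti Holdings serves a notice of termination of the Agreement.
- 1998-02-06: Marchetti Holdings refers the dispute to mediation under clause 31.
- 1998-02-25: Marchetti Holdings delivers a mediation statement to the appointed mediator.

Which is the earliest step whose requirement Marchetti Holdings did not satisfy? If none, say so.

Step 1 — counting 62 days from 1997-07-26 (when the breach is discovered) gives a deadline of 1997-09-26; completed 1997-09-25, before the deadline.
Step 2 — counting 45 days from 1997-09-25 (when the default notice is delivered) gives a deadline of 1997-11-09; completed 1997-11-07, before the deadline.
Step 3 — counting 49 days from 1997-11-27 (end of the 20-day comment period, which began when the final cure demand is issued on 1997-11-07) gives a deadline of 1998-01-15; completed 1997-12-28, before the deadline.
Step 4 — counting 5 days from 1998-01-22 (end of the 25-day hold period, which began when the termination notice is served on 1997-12-28) gives a deadline of 1998-01-27; not done until 1998-02-06, 10 days after the deadline.

Step 4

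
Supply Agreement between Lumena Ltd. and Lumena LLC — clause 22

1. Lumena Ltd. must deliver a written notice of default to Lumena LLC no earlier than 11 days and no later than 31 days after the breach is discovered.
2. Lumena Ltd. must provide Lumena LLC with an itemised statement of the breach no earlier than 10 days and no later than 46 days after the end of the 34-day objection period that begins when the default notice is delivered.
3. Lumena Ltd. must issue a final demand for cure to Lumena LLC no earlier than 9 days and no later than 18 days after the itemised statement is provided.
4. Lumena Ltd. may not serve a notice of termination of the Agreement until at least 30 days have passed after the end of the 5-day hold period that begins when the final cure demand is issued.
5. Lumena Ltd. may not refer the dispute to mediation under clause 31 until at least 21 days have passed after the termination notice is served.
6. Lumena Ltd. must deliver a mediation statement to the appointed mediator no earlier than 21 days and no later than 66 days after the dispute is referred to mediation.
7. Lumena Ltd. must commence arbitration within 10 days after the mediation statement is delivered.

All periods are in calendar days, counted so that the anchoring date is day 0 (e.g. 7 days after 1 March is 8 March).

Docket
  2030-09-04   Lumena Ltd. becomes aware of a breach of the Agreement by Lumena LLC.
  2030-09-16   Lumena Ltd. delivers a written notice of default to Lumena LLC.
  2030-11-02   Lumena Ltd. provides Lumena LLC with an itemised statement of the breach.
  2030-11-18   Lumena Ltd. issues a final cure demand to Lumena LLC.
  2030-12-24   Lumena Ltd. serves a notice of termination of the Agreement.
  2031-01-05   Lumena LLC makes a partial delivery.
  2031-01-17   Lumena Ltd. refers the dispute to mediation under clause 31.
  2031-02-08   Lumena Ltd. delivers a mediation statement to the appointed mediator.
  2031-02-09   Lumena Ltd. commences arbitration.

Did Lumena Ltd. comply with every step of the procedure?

Yes

Step 1 — 11 and 31 days from 2030-09-04 (when the breach is discovered) are 2030-09-15 and 2030-10-05 respectively; 2030-09-16 falls inside that range.
Step 2 — 10 and 46 days from 2030-10-20 (end of the 34-day objection period, which began when the default notice is delivered on 2030-09-16) are 2030-10-30 and 2030-12-05 respectively; 2030-11-02 falls inside that range.
Step 3 — 9 and 18 days from 2030-11-02 (when the itemised statement is provided) are 2030-11-11 and 2030-11-20 respectively; done 2030-11-18 — within the window.
Step 4 — must wait 30 days from 2030-11-23 (end of the 5-day hold period, which began when the final cure demand is issued on 2030-11-18), so not before 2030-12-23; done 2030-12-24 — permitted.
Step 5 — must wait 21 days from 2030-12-24 (when the termination notice is served), so not before 2031-01-14; done 2031-01-17 — permitted.
Step 6 — 21 and 66 days from 2031-01-17 (when the dispute is referred to mediation) are 2031-02-07 and 2031-03-24 respectively; done 2031-02-08, which is between those dates.
Step 7 — counting 10 days from 2031-02-08 (when the mediation statement is delivered) gives a deadline of 2031-02-18; completed 2031-02-09, before the deadline.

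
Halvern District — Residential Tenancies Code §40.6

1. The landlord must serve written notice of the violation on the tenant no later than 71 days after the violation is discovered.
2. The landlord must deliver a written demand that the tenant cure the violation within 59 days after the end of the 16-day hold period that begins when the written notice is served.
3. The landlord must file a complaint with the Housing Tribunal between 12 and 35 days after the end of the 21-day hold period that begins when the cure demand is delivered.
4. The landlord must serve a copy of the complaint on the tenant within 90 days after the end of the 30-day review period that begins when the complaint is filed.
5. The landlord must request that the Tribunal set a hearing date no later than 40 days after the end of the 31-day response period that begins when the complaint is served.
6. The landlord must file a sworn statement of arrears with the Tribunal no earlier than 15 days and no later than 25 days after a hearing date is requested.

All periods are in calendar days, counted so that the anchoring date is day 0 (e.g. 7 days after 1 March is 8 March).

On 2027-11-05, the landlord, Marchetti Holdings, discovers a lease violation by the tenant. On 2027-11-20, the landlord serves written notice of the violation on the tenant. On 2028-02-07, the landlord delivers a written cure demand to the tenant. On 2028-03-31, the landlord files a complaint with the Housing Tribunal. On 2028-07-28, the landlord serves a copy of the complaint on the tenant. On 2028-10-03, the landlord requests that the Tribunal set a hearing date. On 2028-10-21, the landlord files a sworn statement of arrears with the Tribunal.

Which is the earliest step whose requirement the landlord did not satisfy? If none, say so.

Step 1: 71 days after 2027-11-05 (when the violation is discovered) is 2028-01-15; done 2027-11-20 — timely.
Step 2: 59 days after 2027-12-06 (end of the 16-day hold period, which began when the written notice is served on 2027-11-20) is 2028-02-03; done 2028-02-07 — 4 days late.
The analysis stops there.

Step 2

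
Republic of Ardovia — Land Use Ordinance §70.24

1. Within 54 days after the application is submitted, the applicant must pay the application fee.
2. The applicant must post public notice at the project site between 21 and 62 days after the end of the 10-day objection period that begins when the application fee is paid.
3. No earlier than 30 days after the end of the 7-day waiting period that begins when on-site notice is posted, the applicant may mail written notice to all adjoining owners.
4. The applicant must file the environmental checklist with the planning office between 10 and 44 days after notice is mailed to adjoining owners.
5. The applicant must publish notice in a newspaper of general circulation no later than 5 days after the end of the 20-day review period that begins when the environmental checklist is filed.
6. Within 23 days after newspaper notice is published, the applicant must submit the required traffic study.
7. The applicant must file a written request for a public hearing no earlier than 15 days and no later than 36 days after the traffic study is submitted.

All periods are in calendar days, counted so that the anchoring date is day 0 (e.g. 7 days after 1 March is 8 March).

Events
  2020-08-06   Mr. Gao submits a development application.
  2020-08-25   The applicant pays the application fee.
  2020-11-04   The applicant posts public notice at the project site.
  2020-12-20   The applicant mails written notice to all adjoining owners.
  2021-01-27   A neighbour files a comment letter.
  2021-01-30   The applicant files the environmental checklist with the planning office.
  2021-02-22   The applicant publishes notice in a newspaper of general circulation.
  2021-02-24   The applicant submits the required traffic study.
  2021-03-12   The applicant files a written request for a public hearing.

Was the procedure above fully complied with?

Yes

Step 1 — counting 54 days from 2020-08-06 (when the application is submitted) gives a deadline of 2020-09-29; completed 2020-08-25, before the deadline.
Step 2 — 21 and 62 days from 2020-09-04 (end of the 10-day objection period, which began when the application fee is paid on 2020-08-25) are 2020-09-25 and 2020-11-05 respectively; done 2020-11-04, which is between those dates.
Step 3 — must wait 30 days from 2020-11-11 (end of the 7-day waiting period, which began when on-site notice is posted on 2020-11-04), so not before 2020-12-11; 2020-12-20 is on or after that date.
Step 4 — 10 and 44 days from 2020-12-20 (when notice is mailed to adjoining owners) are 2020-12-30 and 2021-02-02 respectively; done 2021-01-30, which is between those dates.
Step 5 — counting 5 days from 2021-02-19 (end of the 20-day review period, which began when the environmental checklist is filed on 2021-01-30) gives a deadline of 2021-02-24; completed 2021-02-22, before the deadline.
Step 6 — counting 23 days from 2021-02-22 (when newspaper notice is published) gives a deadline of 2021-03-17; completed 2021-02-24, before the deadline.
Step 7 — 15 and 36 days from 2021-02-24 (when the traffic study is submitted) are 2021-03-11 and 2021-04-01 respectively; done 2021-03-12, which is between those dates.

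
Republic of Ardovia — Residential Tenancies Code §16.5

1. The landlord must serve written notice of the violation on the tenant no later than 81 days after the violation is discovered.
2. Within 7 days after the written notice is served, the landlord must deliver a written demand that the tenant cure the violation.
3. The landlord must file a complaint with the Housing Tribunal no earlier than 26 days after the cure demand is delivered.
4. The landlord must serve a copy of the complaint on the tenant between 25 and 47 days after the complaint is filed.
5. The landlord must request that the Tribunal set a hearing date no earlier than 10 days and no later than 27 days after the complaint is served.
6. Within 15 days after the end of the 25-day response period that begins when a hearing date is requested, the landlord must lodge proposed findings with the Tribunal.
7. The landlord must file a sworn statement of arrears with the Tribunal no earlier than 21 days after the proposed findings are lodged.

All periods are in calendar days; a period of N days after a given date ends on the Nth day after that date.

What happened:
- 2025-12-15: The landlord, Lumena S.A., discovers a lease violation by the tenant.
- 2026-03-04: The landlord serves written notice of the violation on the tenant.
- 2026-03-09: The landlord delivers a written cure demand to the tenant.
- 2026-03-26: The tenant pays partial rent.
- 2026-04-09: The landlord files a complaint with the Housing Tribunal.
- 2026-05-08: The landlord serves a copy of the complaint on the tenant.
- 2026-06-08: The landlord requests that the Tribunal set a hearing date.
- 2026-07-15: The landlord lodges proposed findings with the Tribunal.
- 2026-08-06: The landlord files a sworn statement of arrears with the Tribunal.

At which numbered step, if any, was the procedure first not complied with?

Step 5

(1) due by 2025-12-15 + 81 days = 2026-03-06; done 2026-03-04 — timely.
(2) due by 2026-03-04 + 7 days = 2026-03-11; done 2026-03-09 — timely.
(3) permitted from 2026-03-09 + 26 days = 2026-04-04 onward; done 2026-04-09, after the minimum wait.
(4) the permitted window runs from 2026-04-09 + 25 = 2026-05-04 to 2026-04-09 + 47 = 2026-05-26; done 2026-05-08 — within the window.
(5) the permitted window runs from 2026-05-08 + 10 = 2026-05-18 to 2026-05-08 + 27 = 2026-06-04; 2026-06-08 is 4 days past the end of the window.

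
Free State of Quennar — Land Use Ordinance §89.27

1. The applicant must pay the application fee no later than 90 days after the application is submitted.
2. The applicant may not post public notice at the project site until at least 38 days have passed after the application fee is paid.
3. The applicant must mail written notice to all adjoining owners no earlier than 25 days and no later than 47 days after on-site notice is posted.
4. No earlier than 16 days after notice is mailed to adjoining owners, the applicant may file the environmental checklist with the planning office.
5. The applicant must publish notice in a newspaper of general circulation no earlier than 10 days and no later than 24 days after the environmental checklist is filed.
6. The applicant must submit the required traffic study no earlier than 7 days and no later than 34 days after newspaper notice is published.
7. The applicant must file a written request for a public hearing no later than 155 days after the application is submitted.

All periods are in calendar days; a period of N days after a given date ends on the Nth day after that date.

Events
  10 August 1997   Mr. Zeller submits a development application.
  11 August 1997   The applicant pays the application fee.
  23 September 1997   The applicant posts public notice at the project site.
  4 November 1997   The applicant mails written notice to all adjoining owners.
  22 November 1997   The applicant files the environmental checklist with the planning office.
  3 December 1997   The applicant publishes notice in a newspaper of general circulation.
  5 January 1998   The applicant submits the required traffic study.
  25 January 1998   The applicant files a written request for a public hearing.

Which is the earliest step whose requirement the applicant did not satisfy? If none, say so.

(1) due by 10 August 1997 + 90 days = 8 November 1997; 11 August 1997 is within that limit.
(2) permitted from 11 August 1997 + 38 days = 18 September 1997 onward; done 23 September 1997 — permitted.
(3) the permitted window runs from 23 September 1997 + 25 = 18 October 1997 to 23 September 1997 + 47 = 9 November 1997; 4 November 1997 falls inside that range.
(4) permitted from 4 November 1997 + 16 days = 20 November 1997 onward; done 22 November 1997 — permitted.
(5) the permitted window runs from 22 November 1997 + 10 = 2 December 1997 to 22 November 1997 + 24 = 16 December 1997; done 3 December 1997, which is between those dates.
(6) the permitted window runs from 3 December 1997 + 7 = 10 December 1997 to 3 December 1997 + 34 = 6 January 1998; done 5 January 1998 — within the window.
(7) due by 10 August 1997 + 155 days = 12 January 1998; not done until 25 January 1998, 13 days after the deadline.
The procedure was therefore not followed at step 7.

Step 7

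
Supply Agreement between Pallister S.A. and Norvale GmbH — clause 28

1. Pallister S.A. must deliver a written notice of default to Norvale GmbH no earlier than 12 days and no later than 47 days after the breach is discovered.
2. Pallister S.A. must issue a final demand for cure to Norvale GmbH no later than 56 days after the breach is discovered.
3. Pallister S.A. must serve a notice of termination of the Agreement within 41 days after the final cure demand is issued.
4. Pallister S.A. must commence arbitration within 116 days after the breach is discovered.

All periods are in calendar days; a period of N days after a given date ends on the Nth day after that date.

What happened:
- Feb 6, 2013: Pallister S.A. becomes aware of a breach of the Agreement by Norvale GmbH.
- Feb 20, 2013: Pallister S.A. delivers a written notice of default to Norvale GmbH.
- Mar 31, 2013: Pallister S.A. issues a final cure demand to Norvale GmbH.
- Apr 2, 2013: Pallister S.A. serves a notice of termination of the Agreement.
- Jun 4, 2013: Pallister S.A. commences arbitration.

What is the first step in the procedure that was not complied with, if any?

(1) the permitted window runs from Feb 6, 2013 + 12 = Feb 18, 2013 to Feb 6, 2013 + 47 = Mar 25, 2013; done Feb 20, 2013, which is between those dates.
(2) due by Feb 6, 2013 + 56 days = Apr 3, 2013; completed Mar 31, 2013, before the deadline.
(3) due by Mar 31, 2013 + 41 days = May 11, 2013; completed Apr 2, 2013, before the deadline.
(4) due by Feb 6, 2013 + 116 days = Jun 2, 2013; Jun 4, 2013 misses that deadline by 2 days.
Later steps need not be reached.

Step 4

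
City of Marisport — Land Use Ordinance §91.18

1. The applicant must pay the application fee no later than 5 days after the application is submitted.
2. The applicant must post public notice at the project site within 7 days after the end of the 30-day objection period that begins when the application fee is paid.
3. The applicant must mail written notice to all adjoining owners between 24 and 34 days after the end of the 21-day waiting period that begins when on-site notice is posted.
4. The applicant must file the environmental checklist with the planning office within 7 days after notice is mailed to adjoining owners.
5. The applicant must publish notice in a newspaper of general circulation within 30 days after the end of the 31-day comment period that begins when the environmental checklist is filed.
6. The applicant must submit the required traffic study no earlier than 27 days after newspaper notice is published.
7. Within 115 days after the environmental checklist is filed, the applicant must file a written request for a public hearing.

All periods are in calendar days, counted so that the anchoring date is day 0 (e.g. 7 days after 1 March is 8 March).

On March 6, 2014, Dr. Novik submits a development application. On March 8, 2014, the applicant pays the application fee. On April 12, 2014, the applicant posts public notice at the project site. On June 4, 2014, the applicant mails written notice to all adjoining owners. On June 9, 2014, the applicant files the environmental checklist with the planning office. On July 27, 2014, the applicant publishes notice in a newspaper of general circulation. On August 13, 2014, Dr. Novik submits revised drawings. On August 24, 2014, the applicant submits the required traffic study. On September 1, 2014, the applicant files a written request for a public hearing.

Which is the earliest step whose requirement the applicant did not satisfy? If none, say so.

None — every step was satisfied

(1) due by March 6, 2014 + 5 days = March 11, 2014; March 8, 2014 is within that limit.
(2) due by April 7, 2014 + 7 days = April 14, 2014; April 12, 2014 is within that limit.
(3) the permitted window runs from May 3, 2014 + 24 = May 27, 2014 to May 3, 2014 + 34 = June 6, 2014; done June 4, 2014, which is between those dates.
(4) due by June 4, 2014 + 7 days = June 11, 2014; completed June 9, 2014, before the deadline.
(5) due by July 10, 2014 + 30 days = August 9, 2014; done July 27, 2014 — timely.
(6) permitted from July 27, 2014 + 27 days = August 23, 2014 onward; done August 24, 2014, after the minimum wait.
(7) due by June 9, 2014 + 115 days = October 2, 2014; completed September 1, 2014, before the deadline.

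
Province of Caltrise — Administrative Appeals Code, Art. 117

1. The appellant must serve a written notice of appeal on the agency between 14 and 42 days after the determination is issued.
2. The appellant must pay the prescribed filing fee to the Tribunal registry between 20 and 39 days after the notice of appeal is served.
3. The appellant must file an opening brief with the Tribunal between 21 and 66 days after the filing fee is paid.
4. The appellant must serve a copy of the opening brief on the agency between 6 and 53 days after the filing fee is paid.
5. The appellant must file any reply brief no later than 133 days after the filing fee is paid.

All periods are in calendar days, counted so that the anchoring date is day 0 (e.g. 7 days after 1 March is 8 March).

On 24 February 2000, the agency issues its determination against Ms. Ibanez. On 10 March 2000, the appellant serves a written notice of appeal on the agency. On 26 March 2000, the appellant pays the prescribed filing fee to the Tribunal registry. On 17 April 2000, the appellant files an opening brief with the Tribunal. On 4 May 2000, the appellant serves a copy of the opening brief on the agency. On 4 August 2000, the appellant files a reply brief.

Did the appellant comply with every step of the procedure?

No

(1) the permitted window runs from 24 February 2000 + 14 = 9 March 2000 to 24 February 2000 + 42 = 6 April 2000; 10 March 2000 falls inside that range.
(2) the permitted window runs from 10 March 2000 + 20 = 30 March 2000 to 10 March 2000 + 39 = 18 April 2000; done 26 March 2000 — 4 days before the window opened.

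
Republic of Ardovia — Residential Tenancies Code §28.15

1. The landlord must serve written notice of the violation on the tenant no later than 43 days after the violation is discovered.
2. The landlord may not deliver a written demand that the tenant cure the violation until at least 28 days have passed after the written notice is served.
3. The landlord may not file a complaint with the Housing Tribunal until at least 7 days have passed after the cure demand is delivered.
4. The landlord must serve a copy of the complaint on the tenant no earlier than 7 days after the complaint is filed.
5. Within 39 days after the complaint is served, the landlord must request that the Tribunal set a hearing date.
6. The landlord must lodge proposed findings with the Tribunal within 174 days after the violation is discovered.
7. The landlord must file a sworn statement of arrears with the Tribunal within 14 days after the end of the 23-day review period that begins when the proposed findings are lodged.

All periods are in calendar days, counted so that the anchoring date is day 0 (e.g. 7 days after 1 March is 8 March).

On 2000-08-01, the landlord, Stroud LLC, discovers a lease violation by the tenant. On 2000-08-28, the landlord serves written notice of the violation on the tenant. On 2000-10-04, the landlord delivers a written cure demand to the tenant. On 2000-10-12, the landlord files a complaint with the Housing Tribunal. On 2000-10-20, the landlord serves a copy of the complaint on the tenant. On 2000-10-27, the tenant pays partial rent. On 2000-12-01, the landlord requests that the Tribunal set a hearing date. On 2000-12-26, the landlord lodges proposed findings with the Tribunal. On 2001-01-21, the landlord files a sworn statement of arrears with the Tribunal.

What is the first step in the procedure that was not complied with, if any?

Step 1 — counting 43 days from 2000-08-01 (when the violation is discovered) gives a deadline of 2000-09-13; done 2000-08-28 — timely.
Step 2 — must wait 28 days from 2000-08-28 (when the written notice is served), so not before 2000-09-25; done 2000-10-04 — permitted.
Step 3 — must wait 7 days from 2000-10-04 (when the cure demand is delivered), so not before 2000-10-11; done 2000-10-12 — permitted.
Step 4 — must wait 7 days from 2000-10-12 (when the complaint is filed), so not before 2000-10-19; 2000-10-20 is on or after that date.
Step 5 — counting 39 days from 2000-10-20 (when the complaint is served) gives a deadline of 2000-11-28; done 2000-12-01 — 3 days late.
The procedure was therefore not followed at step 5.

Step 5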